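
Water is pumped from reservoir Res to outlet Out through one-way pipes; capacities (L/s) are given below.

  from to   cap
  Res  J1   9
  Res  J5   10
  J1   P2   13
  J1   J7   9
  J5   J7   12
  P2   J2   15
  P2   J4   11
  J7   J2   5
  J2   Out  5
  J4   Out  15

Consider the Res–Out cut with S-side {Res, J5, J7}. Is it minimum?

Given cut capacity: 9 + 5 = 14.
Augment Res→J1→P2→J2→Out: bottleneck 5, flow now 5.
Augment Res→J1→P2→J4→Out: bottleneck 4, flow now 9.
Augment Res→J5→J7→J2→P2→J4→Out: bottleneck 5, flow now 14. (uses reverse residual edge)
No augmenting path remains; maximum flow = 14.
Cut capacity 14 equals the max flow, so it is a minimum cut.

Yes — it is a minimum cut (capacity 14).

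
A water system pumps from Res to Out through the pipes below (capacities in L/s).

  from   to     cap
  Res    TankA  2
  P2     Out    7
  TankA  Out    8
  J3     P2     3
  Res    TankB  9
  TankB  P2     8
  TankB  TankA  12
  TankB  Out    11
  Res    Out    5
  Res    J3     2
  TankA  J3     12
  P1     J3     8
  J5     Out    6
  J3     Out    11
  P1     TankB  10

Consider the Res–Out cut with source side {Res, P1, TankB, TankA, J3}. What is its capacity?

46

Edges leaving {Res, P1, TankB, TankA, J3}: Res→Out (5), TankB→P2 (8), TankB→Out (11), TankA→Out (8), J3→P2 (3), J3→Out (11).
Cut capacity = 5 + 8 + 11 + 8 + 3 + 11 = 46.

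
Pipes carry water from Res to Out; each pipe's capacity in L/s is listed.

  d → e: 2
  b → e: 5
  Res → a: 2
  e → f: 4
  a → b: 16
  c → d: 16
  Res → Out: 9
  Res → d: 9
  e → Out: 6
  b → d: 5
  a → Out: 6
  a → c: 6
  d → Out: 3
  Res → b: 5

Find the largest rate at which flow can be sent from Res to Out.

20

Augment Res→Out: bottleneck 9, flow now 9.
Augment Res→a→Out: bottleneck 2, flow now 11.
Augment Res→d→Out: bottleneck 3, flow now 14.
Augment Res→b→e→Out: bottleneck 5, flow now 19.
Augment Res→d→e→Out: bottleneck 1, flow now 20.
No augmenting path remains; maximum flow = 20.
In the residual graph, reachable from Res: {Res, b, d, e, f}.
Min-cut edges: Res→a (2), Res→Out (9), d→Out (3), e→Out (6); capacity 2 + 9 + 3 + 6 = 20.
This cut is saturated, so no flow can exceed 20.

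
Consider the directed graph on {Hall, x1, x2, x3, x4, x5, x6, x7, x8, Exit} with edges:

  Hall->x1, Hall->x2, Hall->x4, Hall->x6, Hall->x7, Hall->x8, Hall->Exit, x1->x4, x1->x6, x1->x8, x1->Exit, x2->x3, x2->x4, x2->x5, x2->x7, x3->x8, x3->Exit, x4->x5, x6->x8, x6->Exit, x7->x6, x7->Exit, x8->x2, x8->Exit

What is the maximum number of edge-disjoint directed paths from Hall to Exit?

6

Assign every edge capacity 1; by Menger, the answer equals the max flow.
Path Hall→Exit (+1); total 1.
Path Hall→x1→Exit (+1); total 2.
Path Hall→x6→Exit (+1); total 3.
Path Hall→x7→Exit (+1); total 4.
Path Hall→x8→Exit (+1); total 5.
Path Hall→x2→x3→Exit (+1); total 6.
No residual Hall→Exit path; max flow = 6.
Certifying cut of size 6: {Hall→Exit, Hall→x1, Hall→x2, Hall→x6, Hall→x7, Hall→x8}.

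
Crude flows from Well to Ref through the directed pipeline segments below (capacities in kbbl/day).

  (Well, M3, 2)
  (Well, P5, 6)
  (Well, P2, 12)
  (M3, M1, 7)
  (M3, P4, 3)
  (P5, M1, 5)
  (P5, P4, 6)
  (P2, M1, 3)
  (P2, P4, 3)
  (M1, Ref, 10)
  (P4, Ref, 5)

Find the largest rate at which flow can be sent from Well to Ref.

14

Augment Well→M3→M1→Ref: bottleneck 2, flow now 2.
Augment Well→P5→M1→Ref: bottleneck 5, flow now 7.
Augment Well→P5→P4→Ref: bottleneck 1, flow now 8.
Augment Well→P2→M1→Ref: bottleneck 3, flow now 11.
Augment Well→P2→P4→Ref: bottleneck 3, flow now 14.
No augmenting path remains; maximum flow = 14.
In the residual graph, reachable from Well: {Well, P2}.
Min-cut edges: Well→M3 (2), Well→P5 (6), P2→M1 (3), P2→P4 (3); capacity 2 + 6 + 3 + 3 = 14.
This cut is saturated, so no flow can exceed 14.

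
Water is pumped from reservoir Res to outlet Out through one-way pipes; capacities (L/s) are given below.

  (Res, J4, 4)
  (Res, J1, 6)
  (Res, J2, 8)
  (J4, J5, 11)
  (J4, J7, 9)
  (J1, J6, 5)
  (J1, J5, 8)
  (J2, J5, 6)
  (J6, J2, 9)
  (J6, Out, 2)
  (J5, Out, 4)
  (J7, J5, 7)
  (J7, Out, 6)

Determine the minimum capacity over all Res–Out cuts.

Augment Res→J4→J5→Out: bottleneck 4, flow now 4.
Augment Res→J1→J6→Out: bottleneck 2, flow now 6.
Augment Res→J1→J5→J4→J7→Out: bottleneck 4, flow now 10. (uses reverse residual edge)
No augmenting path remains; maximum flow = 10.
By max-flow min-cut, the minimum cut capacity equals the max flow.
In the residual graph, reachable from Res: {Res, J1, J2, J6, J5}.
Min-cut edges: Res→J4 (4), J6→Out (2), J5→Out (4); capacity 4 + 2 + 4 = 10.

10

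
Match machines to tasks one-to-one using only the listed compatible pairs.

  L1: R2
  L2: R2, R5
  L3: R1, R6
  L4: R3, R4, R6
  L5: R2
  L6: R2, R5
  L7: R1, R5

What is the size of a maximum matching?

5

Unit-capacity flow: source→left, listed edges, right→sink; max matching = max flow.
Augmenting path L1→R2 (+1); matched 1.
Augmenting path L2→R5 (+1); matched 2.
Augmenting path L3→R1 (+1); matched 3.
Augmenting path L4→R3 (+1); matched 4.
Augmenting path L7→R1→L3→R6 (+1); matched 5.
No augmenting path remains; maximum matching = 5.
König certificate: {L3, L4, L7, R2, R5} is a vertex cover of size 5 (every listed pair touches it), so no matching can be larger.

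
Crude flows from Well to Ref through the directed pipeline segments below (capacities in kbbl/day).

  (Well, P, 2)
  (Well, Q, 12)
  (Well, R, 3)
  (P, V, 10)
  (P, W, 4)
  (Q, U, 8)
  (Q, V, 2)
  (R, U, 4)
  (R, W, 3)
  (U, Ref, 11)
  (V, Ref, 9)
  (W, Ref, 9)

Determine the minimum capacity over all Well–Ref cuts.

Augment Well→P→V→Ref: bottleneck 2, flow now 2.
Augment Well→Q→U→Ref: bottleneck 8, flow now 10.
Augment Well→Q→V→Ref: bottleneck 2, flow now 12.
Augment Well→R→U→Ref: bottleneck 3, flow now 15.
No augmenting path remains; maximum flow = 15.
By max-flow min-cut, the minimum cut capacity equals the max flow.
In the residual graph, reachable from Well: {Well, Q}.
Min-cut edges: Well→P (2), Well→R (3), Q→U (8), Q→V (2); capacity 2 + 3 + 8 + 2 = 15.

15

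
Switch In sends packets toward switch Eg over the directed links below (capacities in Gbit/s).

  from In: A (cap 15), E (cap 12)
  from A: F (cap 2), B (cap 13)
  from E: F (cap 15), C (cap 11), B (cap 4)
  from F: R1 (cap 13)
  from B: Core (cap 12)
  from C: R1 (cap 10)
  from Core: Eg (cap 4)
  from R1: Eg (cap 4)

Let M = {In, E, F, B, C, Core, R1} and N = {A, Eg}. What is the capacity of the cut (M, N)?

Edges leaving {In, E, F, B, C, Core, R1}: In→A (15), Core→Eg (4), R1→Eg (4).
Cut capacity = 15 + 4 + 4 = 23.

23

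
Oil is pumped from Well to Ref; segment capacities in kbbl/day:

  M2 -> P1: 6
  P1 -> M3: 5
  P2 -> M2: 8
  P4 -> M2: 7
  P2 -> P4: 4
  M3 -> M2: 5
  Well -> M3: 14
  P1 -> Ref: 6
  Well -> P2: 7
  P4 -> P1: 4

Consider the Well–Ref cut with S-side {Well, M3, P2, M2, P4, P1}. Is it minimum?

Yes — it is a minimum cut (capacity 6).

Given cut capacity: 6 = 6.
Augment Well→M3→M2→P1→Ref: bottleneck 5, flow now 5.
Augment Well→P2→M2→P1→Ref: bottleneck 1, flow now 6.
No augmenting path remains; maximum flow = 6.
Cut capacity 6 equals the max flow, so it is a minimum cut.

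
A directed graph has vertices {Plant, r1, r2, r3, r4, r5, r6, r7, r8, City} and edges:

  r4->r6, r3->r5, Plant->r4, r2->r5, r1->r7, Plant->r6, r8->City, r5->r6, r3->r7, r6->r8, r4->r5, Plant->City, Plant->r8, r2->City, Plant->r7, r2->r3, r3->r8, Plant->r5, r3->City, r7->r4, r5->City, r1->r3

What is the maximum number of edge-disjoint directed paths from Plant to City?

Assign every edge capacity 1; by Menger, the answer equals the max flow.
Path Plant→City (+1); total 1.
Path Plant→r5→City (+1); total 2.
Path Plant→r8→City (+1); total 3.
No residual Plant→City path; max flow = 3.
Certifying cut of size 3: {Plant→City, r5→City, r8→City}.

3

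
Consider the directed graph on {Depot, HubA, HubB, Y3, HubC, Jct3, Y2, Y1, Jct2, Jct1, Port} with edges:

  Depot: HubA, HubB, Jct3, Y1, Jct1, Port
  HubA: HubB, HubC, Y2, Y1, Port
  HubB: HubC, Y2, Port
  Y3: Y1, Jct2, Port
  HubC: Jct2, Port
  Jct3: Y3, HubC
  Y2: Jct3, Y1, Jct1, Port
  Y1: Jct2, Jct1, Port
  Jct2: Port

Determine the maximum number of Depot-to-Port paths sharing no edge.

5

Assign every edge capacity 1; by Menger, the answer equals the max flow.
Path Depot→Port (+1); total 1.
Path Depot→HubA→Port (+1); total 2.
Path Depot→HubB→Port (+1); total 3.
Path Depot→Y1→Port (+1); total 4.
Path Depot→Jct3→Y3→Port (+1); total 5.
No residual Depot→Port path; max flow = 5.
Certifying cut of size 5: {Depot→HubA, Depot→HubB, Depot→Jct3, Depot→Port, Depot→Y1}.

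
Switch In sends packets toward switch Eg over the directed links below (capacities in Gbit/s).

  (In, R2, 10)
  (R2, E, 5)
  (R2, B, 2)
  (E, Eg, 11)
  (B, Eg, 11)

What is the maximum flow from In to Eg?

Augment In→R2→E→Eg: bottleneck 5, flow now 5.
Augment In→R2→B→Eg: bottleneck 2, flow now 7.
No augmenting path remains; maximum flow = 7.
In the residual graph, reachable from In: {In, R2}.
Min-cut edges: R2→E (5), R2→B (2); capacity 5 + 2 = 7.
This cut is saturated, so no flow can exceed 7.

7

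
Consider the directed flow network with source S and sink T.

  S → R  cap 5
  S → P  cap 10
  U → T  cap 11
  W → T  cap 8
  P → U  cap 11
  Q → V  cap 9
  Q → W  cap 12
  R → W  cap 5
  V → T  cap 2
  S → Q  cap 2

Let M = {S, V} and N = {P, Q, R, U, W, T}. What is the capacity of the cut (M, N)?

19

Edges leaving {S, V}: S→P (10), S→Q (2), S→R (5), V→T (2).
Cut capacity = 10 + 2 + 5 + 2 = 19.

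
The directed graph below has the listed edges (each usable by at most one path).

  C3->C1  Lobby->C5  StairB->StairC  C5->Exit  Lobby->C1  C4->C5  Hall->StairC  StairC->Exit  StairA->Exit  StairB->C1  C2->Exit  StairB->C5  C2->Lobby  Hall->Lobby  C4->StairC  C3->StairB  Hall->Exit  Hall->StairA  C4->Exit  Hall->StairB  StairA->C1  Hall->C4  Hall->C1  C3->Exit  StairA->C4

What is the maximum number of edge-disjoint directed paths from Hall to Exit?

Assign every edge capacity 1; by Menger, the answer equals the max flow.
Path Hall→Exit (+1); total 1.
Path Hall→StairA→Exit (+1); total 2.
Path Hall→C4→Exit (+1); total 3.
Path Hall→StairC→Exit (+1); total 4.
Path Hall→StairB→C5→Exit (+1); total 5.
No residual Hall→Exit path; max flow = 5.
Certifying cut of size 5: {C5→Exit, Hall→C4, Hall→Exit, Hall→StairA, StairC→Exit}.

5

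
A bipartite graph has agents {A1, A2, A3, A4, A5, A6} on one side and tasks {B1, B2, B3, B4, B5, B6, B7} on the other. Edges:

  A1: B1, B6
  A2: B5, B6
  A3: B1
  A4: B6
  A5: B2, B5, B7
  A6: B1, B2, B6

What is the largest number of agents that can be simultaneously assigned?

5

Unit-capacity flow: source→left, listed edges, right→sink; max matching = max flow.
Augmenting path A1→B1 (+1); matched 1.
Augmenting path A2→B5 (+1); matched 2.
Augmenting path A4→B6 (+1); matched 3.
Augmenting path A5→B2 (+1); matched 4.
Augmenting path A6→B2→A5→B7 (+1); matched 5.
No augmenting path remains; maximum matching = 5.
König certificate: {A2, A5, A6, B1, B6} is a vertex cover of size 5 (every listed pair touches it), so no matching can be larger.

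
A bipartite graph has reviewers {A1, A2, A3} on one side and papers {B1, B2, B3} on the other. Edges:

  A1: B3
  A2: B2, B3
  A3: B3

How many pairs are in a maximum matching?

Unit-capacity flow: source→left, listed edges, right→sink; max matching = max flow.
Augmenting path A1→B3 (+1); matched 1.
Augmenting path A2→B2 (+1); matched 2.
No augmenting path remains; maximum matching = 2.
König certificate: {A2, B3} is a vertex cover of size 2 (every listed pair touches it), so no matching can be larger.

2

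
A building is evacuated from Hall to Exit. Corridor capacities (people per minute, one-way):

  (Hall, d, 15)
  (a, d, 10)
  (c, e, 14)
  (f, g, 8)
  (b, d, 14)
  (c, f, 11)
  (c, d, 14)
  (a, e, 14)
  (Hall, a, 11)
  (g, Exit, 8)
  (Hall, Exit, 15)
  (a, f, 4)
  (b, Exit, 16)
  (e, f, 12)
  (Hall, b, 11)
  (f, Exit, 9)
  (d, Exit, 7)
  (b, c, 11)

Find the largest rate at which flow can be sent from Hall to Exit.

44

Augment Hall→Exit: bottleneck 15, flow now 15.
Augment Hall→b→Exit: bottleneck 11, flow now 26.
Augment Hall→d→Exit: bottleneck 7, flow now 33.
Augment Hall→a→f→Exit: bottleneck 4, flow now 37.
Augment Hall→a→e→f→Exit: bottleneck 5, flow now 42.
Augment Hall→a→e→f→g→Exit: bottleneck 2, flow now 44.
No augmenting path remains; maximum flow = 44.
In the residual graph, reachable from Hall: {Hall, d}.
Min-cut edges: Hall→a (11), Hall→b (11), Hall→Exit (15), d→Exit (7); capacity 11 + 11 + 15 + 7 = 44.
This cut is saturated, so no flow can exceed 44.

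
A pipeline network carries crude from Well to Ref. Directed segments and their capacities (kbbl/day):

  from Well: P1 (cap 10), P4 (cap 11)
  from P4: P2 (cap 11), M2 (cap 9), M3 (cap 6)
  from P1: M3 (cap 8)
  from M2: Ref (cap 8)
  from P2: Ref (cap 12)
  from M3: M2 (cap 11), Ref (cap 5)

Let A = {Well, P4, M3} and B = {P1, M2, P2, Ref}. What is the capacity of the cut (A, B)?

46

Edges leaving {Well, P4, M3}: Well→P1 (10), P4→M2 (9), P4→P2 (11), M3→M2 (11), M3→Ref (5).
Cut capacity = 10 + 9 + 11 + 11 + 5 = 46.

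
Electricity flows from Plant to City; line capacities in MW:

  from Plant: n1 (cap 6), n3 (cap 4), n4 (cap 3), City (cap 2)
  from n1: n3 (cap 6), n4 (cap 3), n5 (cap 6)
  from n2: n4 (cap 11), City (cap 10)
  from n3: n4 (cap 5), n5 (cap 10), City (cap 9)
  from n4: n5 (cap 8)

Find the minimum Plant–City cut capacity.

Augment Plant→City: bottleneck 2, flow now 2.
Augment Plant→n3→City: bottleneck 4, flow now 6.
Augment Plant→n1→n3→City: bottleneck 5, flow now 11.
No augmenting path remains; maximum flow = 11.
By max-flow min-cut, the minimum cut capacity equals the max flow.
In the residual graph, reachable from Plant: {Plant, n1, n3, n4, n5}.
Min-cut edges: Plant→City (2), n3→City (9); capacity 2 + 9 = 11.

11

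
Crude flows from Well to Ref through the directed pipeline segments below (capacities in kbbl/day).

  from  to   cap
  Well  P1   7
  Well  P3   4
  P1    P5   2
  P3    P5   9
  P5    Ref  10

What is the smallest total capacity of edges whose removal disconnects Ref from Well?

Augment Well→P1→P5→Ref: bottleneck 2, flow now 2.
Augment Well→P3→P5→Ref: bottleneck 4, flow now 6.
No augmenting path remains; maximum flow = 6.
By max-flow min-cut, the minimum cut capacity equals the max flow.
In the residual graph, reachable from Well: {Well, P1}.
Min-cut edges: Well→P3 (4), P1→P5 (2); capacity 4 + 2 = 6.

6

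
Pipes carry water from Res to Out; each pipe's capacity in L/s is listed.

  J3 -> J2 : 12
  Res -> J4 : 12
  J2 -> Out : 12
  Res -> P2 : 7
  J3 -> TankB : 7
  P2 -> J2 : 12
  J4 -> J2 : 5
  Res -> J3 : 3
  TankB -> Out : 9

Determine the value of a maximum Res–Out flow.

15

Augment Res→J3→TankB→Out: bottleneck 3, flow now 3.
Augment Res→J4→J2→Out: bottleneck 5, flow now 8.
Augment Res→P2→J2→Out: bottleneck 7, flow now 15.
No augmenting path remains; maximum flow = 15.
In the residual graph, reachable from Res: {Res, J4}.
Min-cut edges: Res→J3 (3), Res→P2 (7), J4→J2 (5); capacity 3 + 7 + 5 = 15.
This cut is saturated, so no flow can exceed 15.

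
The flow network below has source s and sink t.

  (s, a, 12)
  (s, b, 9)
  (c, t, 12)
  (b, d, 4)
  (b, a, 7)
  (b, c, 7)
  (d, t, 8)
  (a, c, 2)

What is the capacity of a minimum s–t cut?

Augment s→a→c→t: bottleneck 2, flow now 2.
Augment s→b→c→t: bottleneck 7, flow now 9.
Augment s→b→d→t: bottleneck 2, flow now 11.
No augmenting path remains; maximum flow = 11.
By max-flow min-cut, the minimum cut capacity equals the max flow.
In the residual graph, reachable from s: {s, a}.
Min-cut edges: s→b (9), a→c (2); capacity 9 + 2 = 11.

11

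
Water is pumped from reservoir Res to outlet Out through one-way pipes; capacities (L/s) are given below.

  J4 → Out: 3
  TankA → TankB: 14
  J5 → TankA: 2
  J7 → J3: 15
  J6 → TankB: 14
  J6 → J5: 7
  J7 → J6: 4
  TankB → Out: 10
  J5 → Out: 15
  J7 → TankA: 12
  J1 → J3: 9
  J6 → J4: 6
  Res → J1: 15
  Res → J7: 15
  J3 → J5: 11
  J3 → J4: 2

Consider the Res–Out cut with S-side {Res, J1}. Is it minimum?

Given cut capacity: 15 + 9 = 24.
Augment Res→J1→J3→J5→Out: bottleneck 9, flow now 9.
Augment Res→J7→J3→J5→Out: bottleneck 2, flow now 11.
Augment Res→J7→J3→J4→Out: bottleneck 2, flow now 13.
Augment Res→J7→TankA→TankB→Out: bottleneck 10, flow now 23.
Augment Res→J7→J6→J5→Out: bottleneck 1, flow now 24.
No augmenting path remains; maximum flow = 24.
Cut capacity 24 equals the max flow, so it is a minimum cut.

Yes — it is a minimum cut (capacity 24).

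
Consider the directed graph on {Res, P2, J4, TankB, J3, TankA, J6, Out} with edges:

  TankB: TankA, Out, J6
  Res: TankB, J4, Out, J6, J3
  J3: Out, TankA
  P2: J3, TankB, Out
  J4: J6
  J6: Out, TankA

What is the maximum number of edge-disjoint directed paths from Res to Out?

4

Assign every edge capacity 1; by Menger, the answer equals the max flow.
Path Res→Out (+1); total 1.
Path Res→TankB→Out (+1); total 2.
Path Res→J3→Out (+1); total 3.
Path Res→J6→Out (+1); total 4.
No residual Res→Out path; max flow = 4.
Certifying cut of size 4: {J6→Out, Res→J3, Res→Out, Res→TankB}.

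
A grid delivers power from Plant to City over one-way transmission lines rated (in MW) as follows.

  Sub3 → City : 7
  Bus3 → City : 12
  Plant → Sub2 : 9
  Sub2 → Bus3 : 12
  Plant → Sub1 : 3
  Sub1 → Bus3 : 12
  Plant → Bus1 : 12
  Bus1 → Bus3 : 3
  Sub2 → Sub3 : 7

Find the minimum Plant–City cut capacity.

15

Augment Plant→Sub1→Bus3→City: bottleneck 3, flow now 3.
Augment Plant→Sub2→Sub3→City: bottleneck 7, flow now 10.
Augment Plant→Sub2→Bus3→City: bottleneck 2, flow now 12.
Augment Plant→Bus1→Bus3→City: bottleneck 3, flow now 15.
No augmenting path remains; maximum flow = 15.
By max-flow min-cut, the minimum cut capacity equals the max flow.
In the residual graph, reachable from Plant: {Plant, Bus1}.
Min-cut edges: Plant→Sub1 (3), Plant→Sub2 (9), Bus1→Bus3 (3); capacity 3 + 9 + 3 = 15.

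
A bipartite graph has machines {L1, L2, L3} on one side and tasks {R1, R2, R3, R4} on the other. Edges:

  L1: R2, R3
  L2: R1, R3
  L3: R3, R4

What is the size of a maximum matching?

3

Unit-capacity flow: source→left, listed edges, right→sink; max matching = max flow.
Augmenting path L1→R2 (+1); matched 1.
Augmenting path L2→R1 (+1); matched 2.
Augmenting path L3→R3 (+1); matched 3.
No augmenting path remains; maximum matching = 3.
König certificate: {L1, L2, L3} is a vertex cover of size 3 (every listed pair touches it), so no matching can be larger.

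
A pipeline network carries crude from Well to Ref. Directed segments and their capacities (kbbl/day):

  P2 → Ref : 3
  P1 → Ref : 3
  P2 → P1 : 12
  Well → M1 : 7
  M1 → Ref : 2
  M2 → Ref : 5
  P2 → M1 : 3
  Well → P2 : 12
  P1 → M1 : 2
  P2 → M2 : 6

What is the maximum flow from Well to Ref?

Augment Well→P2→Ref: bottleneck 3, flow now 3.
Augment Well→M1→Ref: bottleneck 2, flow now 5.
Augment Well→P2→P1→Ref: bottleneck 3, flow now 8.
Augment Well→P2→M2→Ref: bottleneck 5, flow now 13.
No augmenting path remains; maximum flow = 13.
In the residual graph, reachable from Well: {Well, P2, P1, M2, M1}.
Min-cut edges: P2→Ref (3), P1→Ref (3), M2→Ref (5), M1→Ref (2); capacity 3 + 3 + 5 + 2 = 13.
This cut is saturated, so no flow can exceed 13.

13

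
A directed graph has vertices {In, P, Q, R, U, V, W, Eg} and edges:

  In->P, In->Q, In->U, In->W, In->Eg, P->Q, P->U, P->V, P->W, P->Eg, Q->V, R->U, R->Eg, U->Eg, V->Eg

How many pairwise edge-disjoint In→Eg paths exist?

Assign every edge capacity 1; by Menger, the answer equals the max flow.
Path In→Eg (+1); total 1.
Path In→P→Eg (+1); total 2.
Path In→U→Eg (+1); total 3.
Path In→Q→V→Eg (+1); total 4.
No residual In→Eg path; max flow = 4.
Certifying cut of size 4: {In→Eg, In→P, In→Q, In→U}.

4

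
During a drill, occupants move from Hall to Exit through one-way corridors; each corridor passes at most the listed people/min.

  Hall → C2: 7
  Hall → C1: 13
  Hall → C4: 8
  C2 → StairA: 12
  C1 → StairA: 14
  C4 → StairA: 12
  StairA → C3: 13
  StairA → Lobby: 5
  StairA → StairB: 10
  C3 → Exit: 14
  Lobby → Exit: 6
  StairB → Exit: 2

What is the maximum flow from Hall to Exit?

20

Augment Hall→C2→StairA→C3→Exit: bottleneck 7, flow now 7.
Augment Hall→C1→StairA→C3→Exit: bottleneck 6, flow now 13.
Augment Hall→C1→StairA→Lobby→Exit: bottleneck 5, flow now 18.
Augment Hall→C1→StairA→StairB→Exit: bottleneck 2, flow now 20.
No augmenting path remains; maximum flow = 20.
In the residual graph, reachable from Hall: {Hall, C2, C1, C4, StairA, StairB}.
Min-cut edges: StairA→C3 (13), StairA→Lobby (5), StairB→Exit (2); capacity 13 + 5 + 2 = 20.
This cut is saturated, so no flow can exceed 20.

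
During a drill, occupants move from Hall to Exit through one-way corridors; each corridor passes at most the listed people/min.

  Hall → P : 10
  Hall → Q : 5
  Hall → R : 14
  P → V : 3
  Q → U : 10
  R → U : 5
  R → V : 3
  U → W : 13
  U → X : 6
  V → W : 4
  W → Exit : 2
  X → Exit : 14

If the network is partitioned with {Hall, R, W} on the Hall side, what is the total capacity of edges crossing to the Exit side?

Edges leaving {Hall, R, W}: Hall→P (10), Hall→Q (5), R→U (5), R→V (3), W→Exit (2).
Cut capacity = 10 + 5 + 5 + 3 + 2 = 25.

25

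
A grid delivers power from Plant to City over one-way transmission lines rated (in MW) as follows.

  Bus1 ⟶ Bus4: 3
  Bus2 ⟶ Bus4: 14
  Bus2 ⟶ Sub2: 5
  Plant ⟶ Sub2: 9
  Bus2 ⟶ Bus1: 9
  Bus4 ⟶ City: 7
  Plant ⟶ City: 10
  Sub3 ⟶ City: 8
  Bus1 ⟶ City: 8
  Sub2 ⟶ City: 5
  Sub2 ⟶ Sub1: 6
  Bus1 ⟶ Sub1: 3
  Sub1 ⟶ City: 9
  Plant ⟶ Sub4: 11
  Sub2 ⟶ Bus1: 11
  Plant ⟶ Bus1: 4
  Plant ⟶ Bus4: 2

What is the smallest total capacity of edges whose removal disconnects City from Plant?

25

Augment Plant→City: bottleneck 10, flow now 10.
Augment Plant→Sub2→City: bottleneck 5, flow now 15.
Augment Plant→Bus1→City: bottleneck 4, flow now 19.
Augment Plant→Bus4→City: bottleneck 2, flow now 21.
Augment Plant→Sub2→Bus1→City: bottleneck 4, flow now 25.
No augmenting path remains; maximum flow = 25.
By max-flow min-cut, the minimum cut capacity equals the max flow.
In the residual graph, reachable from Plant: {Plant, Sub4}.
Min-cut edges: Plant→Sub2 (9), Plant→Bus1 (4), Plant→Bus4 (2), Plant→City (10); capacity 9 + 4 + 2 + 10 = 25.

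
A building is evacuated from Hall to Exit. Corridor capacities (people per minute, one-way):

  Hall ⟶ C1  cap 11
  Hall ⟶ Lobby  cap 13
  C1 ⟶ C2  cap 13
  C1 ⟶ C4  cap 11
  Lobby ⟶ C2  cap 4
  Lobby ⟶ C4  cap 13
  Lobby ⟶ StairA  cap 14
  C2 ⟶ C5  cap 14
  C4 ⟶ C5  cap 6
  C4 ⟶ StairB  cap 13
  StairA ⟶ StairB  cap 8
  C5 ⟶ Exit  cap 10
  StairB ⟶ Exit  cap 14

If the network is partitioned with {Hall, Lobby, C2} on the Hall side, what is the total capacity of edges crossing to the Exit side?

Edges leaving {Hall, Lobby, C2}: Hall→C1 (11), Lobby→C4 (13), Lobby→StairA (14), C2→C5 (14).
Cut capacity = 11 + 13 + 14 + 14 = 52.

52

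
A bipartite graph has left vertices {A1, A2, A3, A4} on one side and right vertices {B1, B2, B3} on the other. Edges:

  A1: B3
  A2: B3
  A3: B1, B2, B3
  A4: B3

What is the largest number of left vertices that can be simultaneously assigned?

Unit-capacity flow: source→left, listed edges, right→sink; max matching = max flow.
Augmenting path A1→B3 (+1); matched 1.
Augmenting path A3→B1 (+1); matched 2.
No augmenting path remains; maximum matching = 2.
König certificate: {A3, B3} is a vertex cover of size 2 (every listed pair touches it), so no matching can be larger.

2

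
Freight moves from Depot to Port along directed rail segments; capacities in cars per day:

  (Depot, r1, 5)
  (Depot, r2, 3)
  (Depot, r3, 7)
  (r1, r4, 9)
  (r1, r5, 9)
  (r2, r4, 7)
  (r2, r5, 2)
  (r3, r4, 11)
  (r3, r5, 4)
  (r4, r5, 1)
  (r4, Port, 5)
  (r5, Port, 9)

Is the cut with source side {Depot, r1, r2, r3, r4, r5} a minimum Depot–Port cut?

Given cut capacity: 5 + 9 = 14.
Augment Depot→r1→r4→Port: bottleneck 5, flow now 5.
Augment Depot→r2→r5→Port: bottleneck 2, flow now 7.
Augment Depot→r3→r5→Port: bottleneck 4, flow now 11.
Augment Depot→r2→r4→r5→Port: bottleneck 1, flow now 12.
Augment Depot→r3→r4→r1→r5→Port: bottleneck 2, flow now 14. (uses reverse residual edge)
No augmenting path remains; maximum flow = 14.
Cut capacity 14 equals the max flow, so it is a minimum cut.

Yes — it is a minimum cut (capacity 14).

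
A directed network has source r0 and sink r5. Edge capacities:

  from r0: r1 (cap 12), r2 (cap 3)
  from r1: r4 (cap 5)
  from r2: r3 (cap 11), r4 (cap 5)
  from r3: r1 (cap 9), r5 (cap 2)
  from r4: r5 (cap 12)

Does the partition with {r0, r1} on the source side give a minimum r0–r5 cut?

Given cut capacity: 3 + 5 = 8.
Augment r0→r1→r4→r5: bottleneck 5, flow now 5.
Augment r0→r2→r3→r5: bottleneck 2, flow now 7.
Augment r0→r2→r4→r5: bottleneck 1, flow now 8.
No augmenting path remains; maximum flow = 8.
Cut capacity 8 equals the max flow, so it is a minimum cut.

Yes — it is a minimum cut (capacity 8).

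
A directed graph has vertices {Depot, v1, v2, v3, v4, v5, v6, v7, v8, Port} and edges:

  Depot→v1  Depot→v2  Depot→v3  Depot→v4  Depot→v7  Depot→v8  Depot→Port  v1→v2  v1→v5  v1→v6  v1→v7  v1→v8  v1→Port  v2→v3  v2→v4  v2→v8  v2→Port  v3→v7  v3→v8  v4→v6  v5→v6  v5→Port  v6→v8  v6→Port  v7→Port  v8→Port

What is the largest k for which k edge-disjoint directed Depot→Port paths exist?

6

Assign every edge capacity 1; by Menger, the answer equals the max flow.
Path Depot→Port (+1); total 1.
Path Depot→v1→Port (+1); total 2.
Path Depot→v2→Port (+1); total 3.
Path Depot→v7→Port (+1); total 4.
Path Depot→v8→Port (+1); total 5.
Path Depot→v4→v6→Port (+1); total 6.
No residual Depot→Port path; max flow = 6.
Certifying cut of size 6: {Depot→Port, Depot→v1, Depot→v2, Depot→v4, v7→Port, v8→Port}.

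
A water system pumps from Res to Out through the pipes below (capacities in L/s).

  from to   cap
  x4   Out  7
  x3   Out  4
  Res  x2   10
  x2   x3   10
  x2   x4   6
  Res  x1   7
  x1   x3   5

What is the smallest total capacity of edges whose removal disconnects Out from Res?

10

Augment Res→x1→x3→Out: bottleneck 4, flow now 4.
Augment Res→x2→x4→Out: bottleneck 6, flow now 10.
No augmenting path remains; maximum flow = 10.
By max-flow min-cut, the minimum cut capacity equals the max flow.
In the residual graph, reachable from Res: {Res, x1, x2, x3}.
Min-cut edges: x2→x4 (6), x3→Out (4); capacity 6 + 4 = 10.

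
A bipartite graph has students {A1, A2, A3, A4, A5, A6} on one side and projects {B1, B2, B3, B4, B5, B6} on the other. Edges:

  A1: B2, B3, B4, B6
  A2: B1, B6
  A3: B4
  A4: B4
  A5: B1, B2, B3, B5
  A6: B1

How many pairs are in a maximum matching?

Unit-capacity flow: source→left, listed edges, right→sink; max matching = max flow.
Augmenting path A1→B2 (+1); matched 1.
Augmenting path A2→B1 (+1); matched 2.
Augmenting path A3→B4 (+1); matched 3.
Augmenting path A5→B3 (+1); matched 4.
Augmenting path A6→B1→A2→B6 (+1); matched 5.
No augmenting path remains; maximum matching = 5.
König certificate: {A1, A2, A5, A6, B4} is a vertex cover of size 5 (every listed pair touches it), so no matching can be larger.

5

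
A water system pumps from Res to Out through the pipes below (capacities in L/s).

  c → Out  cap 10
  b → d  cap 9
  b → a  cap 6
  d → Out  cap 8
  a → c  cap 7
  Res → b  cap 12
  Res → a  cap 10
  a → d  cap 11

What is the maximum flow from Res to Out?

Augment Res→a→c→Out: bottleneck 7, flow now 7.
Augment Res→a→d→Out: bottleneck 3, flow now 10.
Augment Res→b→d→Out: bottleneck 5, flow now 15.
No augmenting path remains; maximum flow = 15.
In the residual graph, reachable from Res: {Res, a, b, d}.
Min-cut edges: a→c (7), d→Out (8); capacity 7 + 8 = 15.
This cut is saturated, so no flow can exceed 15.

15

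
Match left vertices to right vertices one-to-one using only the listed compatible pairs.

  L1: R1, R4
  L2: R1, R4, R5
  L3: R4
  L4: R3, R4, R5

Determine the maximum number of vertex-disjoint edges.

Unit-capacity flow: source→left, listed edges, right→sink; max matching = max flow.
Augmenting path L1→R1 (+1); matched 1.
Augmenting path L2→R4 (+1); matched 2.
Augmenting path L4→R3 (+1); matched 3.
Augmenting path L3→R4→L2→R5 (+1); matched 4.
No augmenting path remains; maximum matching = 4.
König certificate: {L1, L2, L3, L4} is a vertex cover of size 4 (every listed pair touches it), so no matching can be larger.

4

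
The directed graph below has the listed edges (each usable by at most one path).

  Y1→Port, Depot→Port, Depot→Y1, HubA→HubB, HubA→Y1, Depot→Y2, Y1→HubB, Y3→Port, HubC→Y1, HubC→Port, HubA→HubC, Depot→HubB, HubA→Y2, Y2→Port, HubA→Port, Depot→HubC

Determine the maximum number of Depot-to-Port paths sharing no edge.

4

Assign every edge capacity 1; by Menger, the answer equals the max flow.
Path Depot→Port (+1); total 1.
Path Depot→HubC→Port (+1); total 2.
Path Depot→Y1→Port (+1); total 3.
Path Depot→Y2→Port (+1); total 4.
No residual Depot→Port path; max flow = 4.
Certifying cut of size 4: {Depot→HubC, Depot→Port, Depot→Y1, Depot→Y2}.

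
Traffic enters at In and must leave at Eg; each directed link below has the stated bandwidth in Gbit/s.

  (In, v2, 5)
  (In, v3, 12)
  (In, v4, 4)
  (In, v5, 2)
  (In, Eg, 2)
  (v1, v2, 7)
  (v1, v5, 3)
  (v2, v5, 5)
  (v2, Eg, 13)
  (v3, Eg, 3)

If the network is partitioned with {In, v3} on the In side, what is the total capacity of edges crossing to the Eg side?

Edges leaving {In, v3}: In→v2 (5), In→v4 (4), In→v5 (2), In→Eg (2), v3→Eg (3).
Cut capacity = 5 + 4 + 2 + 2 + 3 = 16.

16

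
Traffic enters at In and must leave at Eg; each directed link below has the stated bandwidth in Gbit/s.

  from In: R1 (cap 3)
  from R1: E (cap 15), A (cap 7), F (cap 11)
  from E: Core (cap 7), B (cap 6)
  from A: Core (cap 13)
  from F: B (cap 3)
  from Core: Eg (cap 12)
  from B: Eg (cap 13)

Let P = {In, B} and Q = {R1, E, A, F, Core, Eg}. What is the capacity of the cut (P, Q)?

16

Edges leaving {In, B}: In→R1 (3), B→Eg (13).
Cut capacity = 3 + 13 = 16.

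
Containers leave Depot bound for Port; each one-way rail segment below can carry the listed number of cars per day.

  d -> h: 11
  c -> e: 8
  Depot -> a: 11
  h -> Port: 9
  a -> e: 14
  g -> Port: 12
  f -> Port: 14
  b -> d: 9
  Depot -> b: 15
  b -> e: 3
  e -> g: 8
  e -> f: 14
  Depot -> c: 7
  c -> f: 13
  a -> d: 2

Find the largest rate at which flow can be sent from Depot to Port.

30

Augment Depot→c→f→Port: bottleneck 7, flow now 7.
Augment Depot→a→d→h→Port: bottleneck 2, flow now 9.
Augment Depot→a→e→f→Port: bottleneck 7, flow now 16.
Augment Depot→a→e→g→Port: bottleneck 2, flow now 18.
Augment Depot→b→d→h→Port: bottleneck 7, flow now 25.
Augment Depot→b→e→g→Port: bottleneck 3, flow now 28.
Augment Depot→b→d→a→e→g→Port: bottleneck 2, flow now 30. (uses reverse residual edge)
No augmenting path remains; maximum flow = 30.
In the residual graph, reachable from Depot: {Depot, b}.
Min-cut edges: Depot→a (11), Depot→c (7), b→d (9), b→e (3); capacity 11 + 7 + 9 + 3 = 30.
This cut is saturated, so no flow can exceed 30.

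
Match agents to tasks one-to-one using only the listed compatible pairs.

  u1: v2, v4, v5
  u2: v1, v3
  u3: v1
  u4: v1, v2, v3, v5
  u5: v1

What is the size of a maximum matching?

4

Unit-capacity flow: source→left, listed edges, right→sink; max matching = max flow.
Augmenting path u1→v2 (+1); matched 1.
Augmenting path u2→v1 (+1); matched 2.
Augmenting path u4→v3 (+1); matched 3.
Augmenting path u3→v1→u2→v3→u4→v5 (+1); matched 4.
No augmenting path remains; maximum matching = 4.
König certificate: {u1, u2, u4, v1} is a vertex cover of size 4 (every listed pair touches it), so no matching can be larger.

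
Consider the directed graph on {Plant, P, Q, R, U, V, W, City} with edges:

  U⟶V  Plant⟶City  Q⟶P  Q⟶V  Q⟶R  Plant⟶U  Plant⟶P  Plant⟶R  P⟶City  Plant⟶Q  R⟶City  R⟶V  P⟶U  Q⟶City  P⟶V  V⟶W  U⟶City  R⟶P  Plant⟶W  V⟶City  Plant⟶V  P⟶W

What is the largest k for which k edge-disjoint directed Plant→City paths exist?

6

Assign every edge capacity 1; by Menger, the answer equals the max flow.
Path Plant→City (+1); total 1.
Path Plant→P→City (+1); total 2.
Path Plant→Q→City (+1); total 3.
Path Plant→R→City (+1); total 4.
Path Plant→U→City (+1); total 5.
Path Plant→V→City (+1); total 6.
No residual Plant→City path; max flow = 6.
Certifying cut of size 6: {Plant→City, Plant→P, Plant→Q, Plant→R, Plant→U, Plant→V}.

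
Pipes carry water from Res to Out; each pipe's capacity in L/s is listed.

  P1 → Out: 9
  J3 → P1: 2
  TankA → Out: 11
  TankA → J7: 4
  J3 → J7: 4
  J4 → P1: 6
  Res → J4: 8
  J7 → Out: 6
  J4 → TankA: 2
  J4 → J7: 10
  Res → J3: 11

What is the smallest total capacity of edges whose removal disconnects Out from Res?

14

Augment Res→J3→P1→Out: bottleneck 2, flow now 2.
Augment Res→J3→J7→Out: bottleneck 4, flow now 6.
Augment Res→J4→P1→Out: bottleneck 6, flow now 12.
Augment Res→J4→TankA→Out: bottleneck 2, flow now 14.
No augmenting path remains; maximum flow = 14.
By max-flow min-cut, the minimum cut capacity equals the max flow.
In the residual graph, reachable from Res: {Res, J3}.
Min-cut edges: Res→J4 (8), J3→P1 (2), J3→J7 (4); capacity 8 + 2 + 4 = 14.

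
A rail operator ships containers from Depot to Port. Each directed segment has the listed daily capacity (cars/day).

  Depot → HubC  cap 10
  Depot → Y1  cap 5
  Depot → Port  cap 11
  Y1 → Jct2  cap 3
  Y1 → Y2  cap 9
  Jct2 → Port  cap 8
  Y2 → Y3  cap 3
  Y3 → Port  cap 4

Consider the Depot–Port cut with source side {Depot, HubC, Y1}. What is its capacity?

23

Edges leaving {Depot, HubC, Y1}: Depot→Port (11), Y1→Jct2 (3), Y1→Y2 (9).
Cut capacity = 11 + 3 + 9 = 23.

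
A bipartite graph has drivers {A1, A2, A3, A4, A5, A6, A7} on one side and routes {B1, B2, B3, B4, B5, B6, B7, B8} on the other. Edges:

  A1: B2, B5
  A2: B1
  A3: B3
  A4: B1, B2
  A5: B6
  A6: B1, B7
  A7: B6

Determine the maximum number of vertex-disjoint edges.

Unit-capacity flow: source→left, listed edges, right→sink; max matching = max flow.
Augmenting path A1→B2 (+1); matched 1.
Augmenting path A2→B1 (+1); matched 2.
Augmenting path A3→B3 (+1); matched 3.
Augmenting path A5→B6 (+1); matched 4.
Augmenting path A6→B7 (+1); matched 5.
Augmenting path A4→B2→A1→B5 (+1); matched 6.
No augmenting path remains; maximum matching = 6.
König certificate: {A1, A2, A3, A4, A6, B6} is a vertex cover of size 6 (every listed pair touches it), so no matching can be larger.

6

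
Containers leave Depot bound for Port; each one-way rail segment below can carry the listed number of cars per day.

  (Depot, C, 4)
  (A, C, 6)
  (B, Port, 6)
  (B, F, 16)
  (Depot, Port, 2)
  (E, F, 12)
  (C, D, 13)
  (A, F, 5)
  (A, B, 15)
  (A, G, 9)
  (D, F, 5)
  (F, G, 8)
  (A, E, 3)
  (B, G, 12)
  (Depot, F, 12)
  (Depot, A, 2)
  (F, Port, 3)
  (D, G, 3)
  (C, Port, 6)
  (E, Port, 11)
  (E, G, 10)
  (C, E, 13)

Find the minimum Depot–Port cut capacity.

11

Augment Depot→Port: bottleneck 2, flow now 2.
Augment Depot→C→Port: bottleneck 4, flow now 6.
Augment Depot→F→Port: bottleneck 3, flow now 9.
Augment Depot→A→B→Port: bottleneck 2, flow now 11.
No augmenting path remains; maximum flow = 11.
By max-flow min-cut, the minimum cut capacity equals the max flow.
In the residual graph, reachable from Depot: {Depot, F, G}.
Min-cut edges: Depot→A (2), Depot→C (4), Depot→Port (2), F→Port (3); capacity 2 + 4 + 2 + 3 = 11.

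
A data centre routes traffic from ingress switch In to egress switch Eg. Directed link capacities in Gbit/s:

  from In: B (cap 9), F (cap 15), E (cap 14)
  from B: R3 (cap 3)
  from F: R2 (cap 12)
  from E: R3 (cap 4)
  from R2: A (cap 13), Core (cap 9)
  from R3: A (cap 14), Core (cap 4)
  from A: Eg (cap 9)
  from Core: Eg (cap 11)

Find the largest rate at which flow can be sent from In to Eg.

Augment In→B→R3→A→Eg: bottleneck 3, flow now 3.
Augment In→F→R2→A→Eg: bottleneck 6, flow now 9.
Augment In→F→R2→Core→Eg: bottleneck 6, flow now 15.
Augment In→E→R3→Core→Eg: bottleneck 4, flow now 19.
No augmenting path remains; maximum flow = 19.
In the residual graph, reachable from In: {In, B, F, E}.
Min-cut edges: B→R3 (3), F→R2 (12), E→R3 (4); capacity 3 + 12 + 4 = 19.
This cut is saturated, so no flow can exceed 19.

19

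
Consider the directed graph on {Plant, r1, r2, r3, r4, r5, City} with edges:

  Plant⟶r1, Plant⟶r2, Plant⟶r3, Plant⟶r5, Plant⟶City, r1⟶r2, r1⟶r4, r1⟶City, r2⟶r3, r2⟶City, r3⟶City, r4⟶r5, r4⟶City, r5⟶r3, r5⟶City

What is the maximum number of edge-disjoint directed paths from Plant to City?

Assign every edge capacity 1; by Menger, the answer equals the max flow.
Path Plant→City (+1); total 1.
Path Plant→r1→City (+1); total 2.
Path Plant→r2→City (+1); total 3.
Path Plant→r3→City (+1); total 4.
Path Plant→r5→City (+1); total 5.
No residual Plant→City path; max flow = 5.
Certifying cut of size 5: {Plant→City, Plant→r1, Plant→r2, Plant→r3, Plant→r5}.

5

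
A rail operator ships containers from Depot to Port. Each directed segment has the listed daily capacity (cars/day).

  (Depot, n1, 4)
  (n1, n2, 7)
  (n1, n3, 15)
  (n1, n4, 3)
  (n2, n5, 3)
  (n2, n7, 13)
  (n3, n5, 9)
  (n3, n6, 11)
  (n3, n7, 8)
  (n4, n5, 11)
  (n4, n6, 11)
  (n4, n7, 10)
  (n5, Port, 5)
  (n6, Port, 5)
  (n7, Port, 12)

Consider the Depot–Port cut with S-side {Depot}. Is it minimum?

Yes — it is a minimum cut (capacity 4).

Given cut capacity: 4 = 4.
Augment Depot→n1→n2→n5→Port: bottleneck 3, flow now 3.
Augment Depot→n1→n2→n7→Port: bottleneck 1, flow now 4.
No augmenting path remains; maximum flow = 4.
Cut capacity 4 equals the max flow, so it is a minimum cut.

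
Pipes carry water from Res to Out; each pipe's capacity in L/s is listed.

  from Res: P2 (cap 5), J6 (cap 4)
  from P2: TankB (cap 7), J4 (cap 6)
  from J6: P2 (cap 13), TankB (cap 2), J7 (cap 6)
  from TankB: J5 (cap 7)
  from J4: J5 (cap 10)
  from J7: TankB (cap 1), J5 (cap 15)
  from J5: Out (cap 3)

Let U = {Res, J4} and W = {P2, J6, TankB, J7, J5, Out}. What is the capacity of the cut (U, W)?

19

Edges leaving {Res, J4}: Res→P2 (5), Res→J6 (4), J4→J5 (10).
Cut capacity = 5 + 4 + 10 = 19.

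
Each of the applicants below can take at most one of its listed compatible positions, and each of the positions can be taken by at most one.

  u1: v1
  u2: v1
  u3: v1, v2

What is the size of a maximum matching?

2

Unit-capacity flow: source→left, listed edges, right→sink; max matching = max flow.
Augmenting path u1→v1 (+1); matched 1.
Augmenting path u3→v2 (+1); matched 2.
No augmenting path remains; maximum matching = 2.
König certificate: {u3, v1} is a vertex cover of size 2 (every listed pair touches it), so no matching can be larger.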